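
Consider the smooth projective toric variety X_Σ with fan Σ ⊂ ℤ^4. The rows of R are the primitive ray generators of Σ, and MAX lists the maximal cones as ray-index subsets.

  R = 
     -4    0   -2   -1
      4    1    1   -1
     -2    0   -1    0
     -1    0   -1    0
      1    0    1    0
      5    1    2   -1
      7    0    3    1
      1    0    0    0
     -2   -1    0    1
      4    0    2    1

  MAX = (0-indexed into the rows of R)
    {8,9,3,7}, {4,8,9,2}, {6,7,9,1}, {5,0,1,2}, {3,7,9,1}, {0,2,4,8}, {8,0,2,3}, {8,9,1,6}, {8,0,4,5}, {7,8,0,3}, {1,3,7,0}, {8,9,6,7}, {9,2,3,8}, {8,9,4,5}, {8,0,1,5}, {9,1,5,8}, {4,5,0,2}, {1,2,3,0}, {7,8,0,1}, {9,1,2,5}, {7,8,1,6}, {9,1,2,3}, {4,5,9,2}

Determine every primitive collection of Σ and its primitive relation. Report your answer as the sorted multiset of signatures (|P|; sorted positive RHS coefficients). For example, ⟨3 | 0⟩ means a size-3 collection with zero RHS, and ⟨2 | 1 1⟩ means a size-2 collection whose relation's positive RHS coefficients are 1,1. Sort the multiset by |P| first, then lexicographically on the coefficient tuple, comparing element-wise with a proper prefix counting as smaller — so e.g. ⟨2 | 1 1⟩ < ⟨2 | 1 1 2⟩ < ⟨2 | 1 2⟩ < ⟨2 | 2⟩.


16 collections generate NE(X_Σ); each relation:

  P={0,9}:  v_{0} + v_{9} = 0  →  sig = ⟨2 | 0⟩
  P={3,4}:  v_{3} + v_{4} = 0  →  sig = ⟨2 | 0⟩
  P={1,4}:  v_{1} + v_{4} = v_{5}  →  sig = ⟨2 | 1⟩
  P={2,7}:  v_{2} + v_{7} = v_{3}  →  sig = ⟨2 | 1⟩
  P={3,5}:  v_{3} + v_{5} = v_{1}  →  sig = ⟨2 | 1⟩
  P={2,6}:  v_{2} + v_{6} = v_{7} + v_{9}  →  sig = ⟨2 | 1 1⟩
  P={4,7}:  v_{4} + v_{7} = v_{1} + v_{8}  →  sig = ⟨2 | 1 1⟩
  P={0,6}:  v_{0} + v_{6} = v_{1} + v_{7} + v_{8}  →  sig = ⟨2 | 1 1 1⟩
  P={3,6}:  v_{3} + v_{6} = 2·v_{7} + v_{9}  →  sig = ⟨2 | 1 2⟩
  P={5,7}:  v_{5} + v_{7} = 2·v_{1} + v_{8}  →  sig = ⟨2 | 1 2⟩
  P={4,6}:  v_{4} + v_{6} = 2·v_{1} + 2·v_{8} + v_{9}  →  sig = ⟨2 | 1 2 2⟩
  P={5,6}:  v_{5} + v_{6} = 3·v_{1} + 2·v_{8} + v_{9}  →  sig = ⟨2 | 1 2 3⟩
  P={1,2,8}:  v_{1} + v_{2} + v_{8} = 0  →  sig = ⟨3 | 0⟩
  P={1,3,8}:  v_{1} + v_{3} + v_{8} = v_{7}  →  sig = ⟨3 | 1⟩
  P={2,5,8}:  v_{2} + v_{5} + v_{8} = v_{4}  →  sig = ⟨3 | 1⟩
  P={1,7,8,9}:  v_{1} + v_{7} + v_{8} + v_{9} = v_{6}  →  sig = ⟨4 | 1⟩

Sorted signature multiset PRS(X):
{ ⟨2 | 0⟩ ×2,  ⟨2 | 1⟩ ×3,  ⟨2 | 1 1⟩ ×2,  ⟨2 | 1 1 1⟩,  ⟨2 | 1 2⟩ ×2,  ⟨2 | 1 2 2⟩,  ⟨2 | 1 2 3⟩,  ⟨3 | 0⟩,  ⟨3 | 1⟩ ×2,  ⟨4 | 1⟩ }


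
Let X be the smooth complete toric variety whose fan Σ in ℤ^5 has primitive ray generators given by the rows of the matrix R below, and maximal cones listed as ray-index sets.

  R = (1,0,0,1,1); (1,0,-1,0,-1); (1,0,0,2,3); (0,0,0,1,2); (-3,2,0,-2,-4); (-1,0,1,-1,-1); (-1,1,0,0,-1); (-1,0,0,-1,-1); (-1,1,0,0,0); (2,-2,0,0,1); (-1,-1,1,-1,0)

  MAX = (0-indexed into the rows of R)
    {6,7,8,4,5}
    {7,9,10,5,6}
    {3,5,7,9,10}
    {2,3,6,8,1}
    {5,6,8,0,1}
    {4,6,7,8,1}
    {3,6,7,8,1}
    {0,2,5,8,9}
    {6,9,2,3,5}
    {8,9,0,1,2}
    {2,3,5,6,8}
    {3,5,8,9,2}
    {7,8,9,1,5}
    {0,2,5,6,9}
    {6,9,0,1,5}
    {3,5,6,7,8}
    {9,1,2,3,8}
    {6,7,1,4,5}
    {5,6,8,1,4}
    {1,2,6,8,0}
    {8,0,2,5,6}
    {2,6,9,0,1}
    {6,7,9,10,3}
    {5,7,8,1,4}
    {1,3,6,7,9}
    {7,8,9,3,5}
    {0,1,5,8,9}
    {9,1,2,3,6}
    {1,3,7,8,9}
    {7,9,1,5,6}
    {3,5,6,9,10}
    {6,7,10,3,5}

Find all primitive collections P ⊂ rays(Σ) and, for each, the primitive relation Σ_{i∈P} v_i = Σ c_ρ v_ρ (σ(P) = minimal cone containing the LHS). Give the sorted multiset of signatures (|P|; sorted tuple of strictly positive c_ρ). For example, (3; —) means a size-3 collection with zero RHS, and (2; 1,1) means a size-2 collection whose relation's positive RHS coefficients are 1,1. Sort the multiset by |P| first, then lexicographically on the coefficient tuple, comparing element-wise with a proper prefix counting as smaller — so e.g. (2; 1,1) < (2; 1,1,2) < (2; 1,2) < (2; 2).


Minimal non-faces — 17 found among 11 rays, 32 max cones:

  {0,7}:  v_{0} + v_{7} = 0 ; sig = (2; —)
  {0,3}:  v_{0} + v_{3} = v_{2} ; sig = (2; 1)
  {2,7}:  v_{2} + v_{7} = v_{3} ; sig = (2; 1)
  {2,4}:  v_{2} + v_{4} = v_{6} + v_{8} ; sig = (2; 1,1)
  {1,10}:  v_{1} + v_{10} = v_{6} + v_{7} + v_{9} ; sig = (2; 1,1,1)
  {3,4}:  v_{3} + v_{4} = v_{6} + v_{7} + v_{8} ; sig = (2; 1,1,1)
  {4,9}:  v_{4} + v_{9} = v_{1} + v_{5} + v_{7} ; sig = (2; 1,1,1)
  {8,10}:  v_{8} + v_{10} = v_{3} + v_{5} + v_{7} ; sig = (2; 1,1,1)
  {0,4}:  v_{0} + v_{4} = v_{1} + v_{5} + v_{6} + v_{8} ; sig = (2; 1,1,1,1)
  {0,10}:  v_{0} + v_{10} = v_{3} + v_{5} + v_{6} + v_{9} ; sig = (2; 1,1,1,1)
  {2,10}:  v_{2} + v_{10} = 2·v_{3} + v_{5} + v_{6} + v_{9} ; sig = (2; 1,1,1,2)
  {4,10}:  v_{4} + v_{10} = v_{5} + v_{6} + 2·v_{7} ; sig = (2; 1,1,2)
  {1,3,5}:  v_{1} + v_{3} + v_{5} = 0 ; sig = (3; —)
  {6,8,9}:  v_{6} + v_{8} + v_{9} = 0 ; sig = (3; —)
  {1,2,5}:  v_{1} + v_{2} + v_{5} = v_{0} ; sig = (3; 1)
  {1,5,6,7,8}:  v_{1} + v_{5} + v_{6} + v_{7} + v_{8} = v_{4} ; sig = (5; 1)
  {3,5,6,7,9}:  v_{3} + v_{5} + v_{6} + v_{7} + v_{9} = v_{10} ; sig = (5; 1)

so the primitive-relation signature multiset is
{ (2; —),  (2; 1) ×2,  (2; 1,1),  (2; 1,1,1) ×4,  (2; 1,1,1,1) ×2,  (2; 1,1,1,2),  (2; 1,1,2),  (3; —) ×2,  (3; 1),  (5; 1) ×2 }


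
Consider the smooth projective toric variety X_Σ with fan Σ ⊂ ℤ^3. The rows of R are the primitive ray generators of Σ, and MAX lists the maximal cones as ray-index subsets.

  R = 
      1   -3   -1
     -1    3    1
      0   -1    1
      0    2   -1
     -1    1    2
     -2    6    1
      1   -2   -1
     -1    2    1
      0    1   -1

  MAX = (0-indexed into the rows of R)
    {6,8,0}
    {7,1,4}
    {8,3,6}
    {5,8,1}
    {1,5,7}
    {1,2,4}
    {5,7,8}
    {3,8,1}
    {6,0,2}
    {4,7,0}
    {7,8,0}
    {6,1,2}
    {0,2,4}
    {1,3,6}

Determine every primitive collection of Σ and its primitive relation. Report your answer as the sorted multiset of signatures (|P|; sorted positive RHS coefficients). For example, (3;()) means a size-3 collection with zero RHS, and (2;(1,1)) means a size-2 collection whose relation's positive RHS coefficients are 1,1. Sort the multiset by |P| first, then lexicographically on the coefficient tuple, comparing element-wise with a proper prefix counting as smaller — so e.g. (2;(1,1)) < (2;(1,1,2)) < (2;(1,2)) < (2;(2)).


Σ has 17 primitive collections:

  P={0,1}:  v_{0} + v_{1} = 0  ⇒ sig = (2;())
  P={2,8}:  v_{2} + v_{8} = 0  ⇒ sig = (2;())
  P={6,7}:  v_{6} + v_{7} = 0  ⇒ sig = (2;())
  P={2,7}:  v_{2} + v_{7} = v_{4}  ⇒ sig = (2;(1))
  P={3,4}:  v_{3} + v_{4} = v_{1}  ⇒ sig = (2;(1))
  P={4,6}:  v_{4} + v_{6} = v_{2}  ⇒ sig = (2;(1))
  P={4,8}:  v_{4} + v_{8} = v_{7}  ⇒ sig = (2;(1))
  P={0,3}:  v_{0} + v_{3} = v_{6} + v_{8}  ⇒ sig = (2;(1,1))
  P={0,5}:  v_{0} + v_{5} = v_{7} + v_{8}  ⇒ sig = (2;(1,1))
  P={2,3}:  v_{2} + v_{3} = v_{1} + v_{6}  ⇒ sig = (2;(1,1))
  P={2,5}:  v_{2} + v_{5} = v_{1} + v_{7}  ⇒ sig = (2;(1,1))
  P={3,7}:  v_{3} + v_{7} = v_{1} + v_{8}  ⇒ sig = (2;(1,1))
  P={5,6}:  v_{5} + v_{6} = v_{1} + v_{8}  ⇒ sig = (2;(1,1))
  P={4,5}:  v_{4} + v_{5} = v_{1} + 2·v_{7}  ⇒ sig = (2;(1,2))
  P={3,5}:  v_{3} + v_{5} = 2·v_{1} + 2·v_{8}  ⇒ sig = (2;(2,2))
  P={1,6,8}:  v_{1} + v_{6} + v_{8} = v_{3}  ⇒ sig = (3;(1))
  P={1,7,8}:  v_{1} + v_{7} + v_{8} = v_{5}  ⇒ sig = (3;(1))

Hence PRS(X_Σ) =
    |P|=2: 15 collections, coeffs (), (), (), (1), (1), (1), (1), (1,1), (1,1), (1,1), (1,1), (1,1), (1,1), (1,2), (2,2)
    |P|=3: 2 collections, coeffs (1), (1)


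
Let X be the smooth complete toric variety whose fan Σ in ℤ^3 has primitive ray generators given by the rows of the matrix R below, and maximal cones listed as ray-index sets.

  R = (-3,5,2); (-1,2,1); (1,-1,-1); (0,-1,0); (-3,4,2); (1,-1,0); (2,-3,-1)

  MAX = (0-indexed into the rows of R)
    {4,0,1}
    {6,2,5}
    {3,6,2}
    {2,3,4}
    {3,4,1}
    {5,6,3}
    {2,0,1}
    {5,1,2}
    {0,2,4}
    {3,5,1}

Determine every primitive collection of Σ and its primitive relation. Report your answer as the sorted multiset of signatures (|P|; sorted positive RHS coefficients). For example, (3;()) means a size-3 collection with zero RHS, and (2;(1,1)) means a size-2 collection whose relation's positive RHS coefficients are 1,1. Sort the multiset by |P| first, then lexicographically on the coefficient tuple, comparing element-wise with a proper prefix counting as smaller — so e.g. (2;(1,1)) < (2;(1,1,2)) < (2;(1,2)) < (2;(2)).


|primitive collections| = 9. Relations:

  {0,3}:  v_{0} + v_{3} = v_{4} — sig = (2;(1))
  {0,6}:  v_{0} + v_{6} = v_{1} — sig = (2;(1))
  {1,6}:  v_{1} + v_{6} = v_{5} — sig = (2;(1))
  {4,6}:  v_{4} + v_{6} = v_{1} + v_{3} — sig = (2;(1,1))
  {4,5}:  v_{4} + v_{5} = 2·v_{1} + v_{3} — sig = (2;(1,2))
  {0,5}:  v_{0} + v_{5} = 2·v_{1} — sig = (2;(2))
  {1,2,3}:  v_{1} + v_{2} + v_{3} = 0 — sig = (3;())
  {1,2,4}:  v_{1} + v_{2} + v_{4} = v_{0} — sig = (3;(1))
  {2,3,5}:  v_{2} + v_{3} + v_{5} = v_{6} — sig = (3;(1))

Sorted signature multiset PRS(X):
{ (2;(1)) ×3,  (2;(1,1)),  (2;(1,2)),  (2;(2)),  (3;()),  (3;(1)) ×2 }


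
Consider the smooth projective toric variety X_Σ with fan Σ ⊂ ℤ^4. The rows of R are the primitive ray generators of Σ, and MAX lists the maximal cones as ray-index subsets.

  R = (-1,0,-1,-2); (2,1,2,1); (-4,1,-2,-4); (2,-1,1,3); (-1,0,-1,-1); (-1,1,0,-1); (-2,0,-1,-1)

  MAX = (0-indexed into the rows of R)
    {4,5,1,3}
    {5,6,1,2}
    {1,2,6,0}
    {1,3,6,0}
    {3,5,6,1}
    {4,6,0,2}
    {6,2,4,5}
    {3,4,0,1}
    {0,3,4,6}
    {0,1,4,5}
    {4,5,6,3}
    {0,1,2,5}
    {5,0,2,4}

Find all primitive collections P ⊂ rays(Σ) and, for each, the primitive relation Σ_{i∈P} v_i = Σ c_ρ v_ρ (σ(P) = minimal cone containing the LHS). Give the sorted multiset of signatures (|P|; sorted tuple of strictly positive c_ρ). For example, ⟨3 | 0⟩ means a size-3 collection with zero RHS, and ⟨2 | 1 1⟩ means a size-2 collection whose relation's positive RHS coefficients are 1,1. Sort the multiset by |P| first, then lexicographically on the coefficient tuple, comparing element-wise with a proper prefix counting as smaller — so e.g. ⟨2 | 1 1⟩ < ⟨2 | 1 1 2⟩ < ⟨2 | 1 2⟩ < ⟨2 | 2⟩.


The 5 primitive collections of Σ (r=7, n=4):

  {2,3}:  v_{2} + v_{3} = v_{6} ; sig = ⟨2 | 1⟩
  {0,3,5}:  v_{0} + v_{3} + v_{5} = 0 ; sig = ⟨3 | 0⟩
  {0,5,6}:  v_{0} + v_{5} + v_{6} = v_{2} ; sig = ⟨3 | 1⟩
  {1,4,6}:  v_{1} + v_{4} + v_{6} = v_{5} ; sig = ⟨3 | 1⟩
  {1,2,4}:  v_{1} + v_{2} + v_{4} = v_{0} + 2·v_{5} ; sig = ⟨3 | 1 2⟩

Sorted signature multiset PRS(X):
    |P|=2: 1 collection, coeffs (1)
    |P|=3: 4 collections, coeffs (), (1), (1), (1,2)


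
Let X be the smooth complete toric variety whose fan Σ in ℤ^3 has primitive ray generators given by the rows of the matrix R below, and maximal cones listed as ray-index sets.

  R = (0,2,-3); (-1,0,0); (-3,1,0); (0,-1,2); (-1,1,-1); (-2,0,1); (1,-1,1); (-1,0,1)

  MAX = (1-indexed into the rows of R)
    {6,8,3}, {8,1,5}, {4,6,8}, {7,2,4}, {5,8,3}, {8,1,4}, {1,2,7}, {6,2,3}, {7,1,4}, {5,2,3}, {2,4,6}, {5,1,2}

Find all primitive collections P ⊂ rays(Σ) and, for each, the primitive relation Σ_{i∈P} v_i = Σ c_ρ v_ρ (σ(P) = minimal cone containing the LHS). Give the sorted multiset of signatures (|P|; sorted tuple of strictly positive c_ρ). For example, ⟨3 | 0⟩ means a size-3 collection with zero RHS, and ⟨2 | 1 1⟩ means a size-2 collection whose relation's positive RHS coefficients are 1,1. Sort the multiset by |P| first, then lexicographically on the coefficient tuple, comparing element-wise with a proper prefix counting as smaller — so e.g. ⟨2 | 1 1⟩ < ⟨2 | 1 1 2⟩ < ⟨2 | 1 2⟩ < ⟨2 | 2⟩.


Δ(Σ) — 8 vertices, 11 min non-faces:

  {5,7}:  v_{5} + v_{7} = 0  →  sig = ⟨2 | 0⟩
  {2,8}:  v_{2} + v_{8} = v_{6}  →  sig = ⟨2 | 1⟩
  {3,7}:  v_{3} + v_{7} = v_{6}  →  sig = ⟨2 | 1⟩
  {4,5}:  v_{4} + v_{5} = v_{8}  →  sig = ⟨2 | 1⟩
  {5,6}:  v_{5} + v_{6} = v_{3}  →  sig = ⟨2 | 1⟩
  {7,8}:  v_{7} + v_{8} = v_{4}  →  sig = ⟨2 | 1⟩
  {3,4}:  v_{3} + v_{4} = v_{6} + v_{8}  →  sig = ⟨2 | 1 1⟩
  {6,7}:  v_{6} + v_{7} = v_{2} + v_{4}  →  sig = ⟨2 | 1 1⟩
  {1,6}:  v_{1} + v_{6} = 2·v_{5}  →  sig = ⟨2 | 2⟩
  {1,3}:  v_{1} + v_{3} = 3·v_{5}  →  sig = ⟨2 | 3⟩
  {1,2,4}:  v_{1} + v_{2} + v_{4} = v_{5}  →  sig = ⟨3 | 1⟩

Sorted signature multiset PRS(X):
    ⟨2 | 0⟩
    ⟨2 | 1⟩
    ⟨2 | 1⟩
    ⟨2 | 1⟩
    ⟨2 | 1⟩
    ⟨2 | 1⟩
    ⟨2 | 1 1⟩
    ⟨2 | 1 1⟩
    ⟨2 | 2⟩
    ⟨2 | 3⟩
    ⟨3 | 1⟩


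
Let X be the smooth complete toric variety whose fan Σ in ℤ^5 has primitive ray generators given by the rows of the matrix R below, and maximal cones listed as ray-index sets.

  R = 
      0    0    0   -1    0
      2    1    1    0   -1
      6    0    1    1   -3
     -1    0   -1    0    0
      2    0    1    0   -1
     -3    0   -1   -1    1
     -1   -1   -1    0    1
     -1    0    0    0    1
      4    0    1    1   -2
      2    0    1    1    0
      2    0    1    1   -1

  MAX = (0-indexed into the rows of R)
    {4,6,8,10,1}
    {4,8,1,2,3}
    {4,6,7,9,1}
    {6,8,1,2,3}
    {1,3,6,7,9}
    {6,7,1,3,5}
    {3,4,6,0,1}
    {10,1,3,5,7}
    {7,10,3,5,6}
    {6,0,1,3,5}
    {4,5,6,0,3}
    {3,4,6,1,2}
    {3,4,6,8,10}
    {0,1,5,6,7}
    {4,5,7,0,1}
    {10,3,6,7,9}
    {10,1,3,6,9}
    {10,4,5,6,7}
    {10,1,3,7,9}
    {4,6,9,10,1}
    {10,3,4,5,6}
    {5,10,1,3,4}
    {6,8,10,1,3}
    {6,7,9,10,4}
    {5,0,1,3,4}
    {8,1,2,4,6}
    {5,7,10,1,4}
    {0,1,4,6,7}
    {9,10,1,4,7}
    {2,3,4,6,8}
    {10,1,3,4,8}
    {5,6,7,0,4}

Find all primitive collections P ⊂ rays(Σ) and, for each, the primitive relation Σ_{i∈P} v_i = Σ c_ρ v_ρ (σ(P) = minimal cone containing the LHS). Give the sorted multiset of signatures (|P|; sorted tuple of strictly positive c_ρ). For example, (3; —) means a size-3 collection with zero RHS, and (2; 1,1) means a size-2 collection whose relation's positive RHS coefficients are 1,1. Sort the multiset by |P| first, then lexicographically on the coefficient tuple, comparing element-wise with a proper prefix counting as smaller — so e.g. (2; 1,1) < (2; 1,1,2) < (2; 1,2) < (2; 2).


Δ(Σ) — 11 vertices, 20 min non-faces:

  {0,10}:  v_{0} + v_{10} = v_{4}  ⇒ sig = (2; 1)
  {5,9}:  v_{5} + v_{9} = v_{7}  ⇒ sig = (2; 1)
  {5,8}:  v_{5} + v_{8} = v_{3} + v_{4}  ⇒ sig = (2; 1,1)
  {2,7}:  v_{2} + v_{7} = v_{1} + v_{6} + v_{8}  ⇒ sig = (2; 1,1,1)
  {7,8}:  v_{7} + v_{8} = v_{1} + v_{6} + v_{10}  ⇒ sig = (2; 1,1,1)
  {0,9}:  v_{0} + v_{9} = v_{1} + v_{4} + v_{6} + v_{7}  ⇒ sig = (2; 1,1,1,1)
  {0,8}:  v_{0} + v_{8} = v_{1} + v_{3} + 2·v_{4} + v_{6}  ⇒ sig = (2; 1,1,1,2)
  {2,5}:  v_{2} + v_{5} = v_{1} + 2·v_{3} + 2·v_{4} + v_{6}  ⇒ sig = (2; 1,1,2,2)
  {2,9}:  v_{2} + v_{9} = 2·v_{1} + 2·v_{6} + v_{8} + v_{10}  ⇒ sig = (2; 1,1,2,2)
  {2,10}:  v_{2} + v_{10} = 2·v_{8}  ⇒ sig = (2; 2)
  {8,9}:  v_{8} + v_{9} = 2·v_{1} + 2·v_{6} + 2·v_{10}  ⇒ sig = (2; 2,2,2)
  {0,2}:  v_{0} + v_{2} = 2·v_{1} + 2·v_{3} + 3·v_{4} + 2·v_{6}  ⇒ sig = (2; 2,2,2,3)
  {3,4,7}:  v_{3} + v_{4} + v_{7} = 0  ⇒ sig = (3; —)
  {0,3,7}:  v_{0} + v_{3} + v_{7} = v_{1} + v_{5} + v_{6}  ⇒ sig = (3; 1,1,1)
  {3,4,9}:  v_{3} + v_{4} + v_{9} = v_{1} + v_{6} + v_{10}  ⇒ sig = (3; 1,1,1)
  {1,5,6,10}:  v_{1} + v_{5} + v_{6} + v_{10} = 0  ⇒ sig = (4; —)
  {1,4,5,6}:  v_{1} + v_{4} + v_{5} + v_{6} = v_{0}  ⇒ sig = (4; 1)
  {1,6,7,10}:  v_{1} + v_{6} + v_{7} + v_{10} = v_{9}  ⇒ sig = (4; 1)
  {1,3,4,6,8}:  v_{1} + v_{3} + v_{4} + v_{6} + v_{8} = v_{2}  ⇒ sig = (5; 1)
  {1,3,4,6,10}:  v_{1} + v_{3} + v_{4} + v_{6} + v_{10} = v_{8}  ⇒ sig = (5; 1)

Hence PRS(X_Σ) =
{ (2; 1) ×2,  (2; 1,1),  (2; 1,1,1) ×2,  (2; 1,1,1,1),  (2; 1,1,1,2),  (2; 1,1,2,2) ×2,  (2; 2),  (2; 2,2,2),  (2; 2,2,2,3),  (3; —),  (3; 1,1,1) ×2,  (4; —),  (4; 1) ×2,  (5; 1) ×2 }


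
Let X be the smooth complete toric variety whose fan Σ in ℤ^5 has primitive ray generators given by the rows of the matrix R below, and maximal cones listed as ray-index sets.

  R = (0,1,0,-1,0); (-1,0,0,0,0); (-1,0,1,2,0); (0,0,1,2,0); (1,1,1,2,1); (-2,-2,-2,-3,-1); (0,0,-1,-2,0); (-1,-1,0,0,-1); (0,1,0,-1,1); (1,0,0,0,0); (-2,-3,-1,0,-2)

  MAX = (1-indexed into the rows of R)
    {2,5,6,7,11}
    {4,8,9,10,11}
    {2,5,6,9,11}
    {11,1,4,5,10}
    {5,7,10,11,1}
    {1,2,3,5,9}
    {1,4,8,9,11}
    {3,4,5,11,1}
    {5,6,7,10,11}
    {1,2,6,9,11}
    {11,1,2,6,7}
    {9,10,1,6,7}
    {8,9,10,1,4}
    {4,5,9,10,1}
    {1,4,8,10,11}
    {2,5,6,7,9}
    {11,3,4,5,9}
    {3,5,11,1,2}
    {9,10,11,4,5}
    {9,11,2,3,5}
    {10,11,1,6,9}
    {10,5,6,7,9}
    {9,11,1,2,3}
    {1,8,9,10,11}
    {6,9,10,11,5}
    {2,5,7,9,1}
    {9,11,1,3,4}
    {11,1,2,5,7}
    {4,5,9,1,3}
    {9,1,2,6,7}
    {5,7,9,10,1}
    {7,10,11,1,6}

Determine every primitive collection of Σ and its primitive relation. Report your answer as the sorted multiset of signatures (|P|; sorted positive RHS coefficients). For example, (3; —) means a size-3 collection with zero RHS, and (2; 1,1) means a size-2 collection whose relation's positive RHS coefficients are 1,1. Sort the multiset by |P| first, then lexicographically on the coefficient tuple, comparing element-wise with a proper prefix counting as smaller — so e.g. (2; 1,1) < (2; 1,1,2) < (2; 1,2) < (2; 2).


|primitive collections| = 16. Relations:

  {2,10}:  v_{2} + v_{10} = 0  ⟹  sig = (2; —)
  {4,7}:  v_{4} + v_{7} = 0  ⟹  sig = (2; —)
  {2,4}:  v_{2} + v_{4} = v_{3}  ⟹  sig = (2; 1)
  {3,7}:  v_{3} + v_{7} = v_{2}  ⟹  sig = (2; 1)
  {3,10}:  v_{3} + v_{10} = v_{4}  ⟹  sig = (2; 1)
  {5,8}:  v_{5} + v_{8} = v_{4}  ⟹  sig = (2; 1)
  {4,6}:  v_{4} + v_{6} = v_{9} + v_{11}  ⟹  sig = (2; 1,1)
  {3,6}:  v_{3} + v_{6} = v_{2} + v_{9} + v_{11}  ⟹  sig = (2; 1,1,1)
  {2,8}:  v_{2} + v_{8} = v_{1} + v_{4} + v_{9} + v_{11}  ⟹  sig = (2; 1,1,1,1)
  {7,8}:  v_{7} + v_{8} = v_{1} + v_{9} + v_{10} + v_{11}  ⟹  sig = (2; 1,1,1,1)
  {3,8}:  v_{3} + v_{8} = v_{1} + 2·v_{4} + v_{9} + v_{11}  ⟹  sig = (2; 1,1,1,2)
  {6,8}:  v_{6} + v_{8} = v_{1} + 2·v_{9} + v_{10} + 2·v_{11}  ⟹  sig = (2; 1,1,2,2)
  {7,9,11}:  v_{7} + v_{9} + v_{11} = v_{6}  ⟹  sig = (3; 1)
  {1,5,6}:  v_{1} + v_{5} + v_{6} = v_{2} + v_{7}  ⟹  sig = (3; 1,1)
  {1,5,9,11}:  v_{1} + v_{5} + v_{9} + v_{11} = v_{2}  ⟹  sig = (4; 1)
  {1,4,9,10,11}:  v_{1} + v_{4} + v_{9} + v_{10} + v_{11} = v_{8}  ⟹  sig = (5; 1)

Signatures (|P|; sorted positive RHS coefficients), sorted:
{ (2; —) ×2,  (2; 1) ×4,  (2; 1,1),  (2; 1,1,1),  (2; 1,1,1,1) ×2,  (2; 1,1,1,2),  (2; 1,1,2,2),  (3; 1),  (3; 1,1),  (4; 1),  (5; 1) }


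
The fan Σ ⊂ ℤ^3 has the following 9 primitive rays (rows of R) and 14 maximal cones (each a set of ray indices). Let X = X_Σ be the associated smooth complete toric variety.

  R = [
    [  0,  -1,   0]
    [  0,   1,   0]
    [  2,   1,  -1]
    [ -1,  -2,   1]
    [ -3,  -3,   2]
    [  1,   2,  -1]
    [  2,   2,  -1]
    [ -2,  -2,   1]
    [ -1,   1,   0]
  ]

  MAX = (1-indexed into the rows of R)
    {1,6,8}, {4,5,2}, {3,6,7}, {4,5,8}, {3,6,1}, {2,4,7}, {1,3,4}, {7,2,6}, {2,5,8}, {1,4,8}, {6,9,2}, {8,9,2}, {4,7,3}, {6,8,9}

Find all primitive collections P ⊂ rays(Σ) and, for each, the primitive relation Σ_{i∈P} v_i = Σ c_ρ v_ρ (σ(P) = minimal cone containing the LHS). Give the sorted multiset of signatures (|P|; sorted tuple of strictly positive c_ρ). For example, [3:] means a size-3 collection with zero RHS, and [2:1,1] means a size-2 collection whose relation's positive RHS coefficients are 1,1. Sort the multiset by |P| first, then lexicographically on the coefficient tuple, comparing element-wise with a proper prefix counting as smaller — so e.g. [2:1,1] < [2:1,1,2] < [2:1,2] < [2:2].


Primitive collections (17):

  • {1,2}:  v_{1} + v_{2} = 0  →  sig = [2:]
  • {4,6}:  v_{4} + v_{6} = 0  →  sig = [2:]
  • {7,8}:  v_{7} + v_{8} = 0  →  sig = [2:]
  • {1,7}:  v_{1} + v_{7} = v_{3}  →  sig = [2:1]
  • {2,3}:  v_{2} + v_{3} = v_{7}  →  sig = [2:1]
  • {3,5}:  v_{3} + v_{5} = v_{4}  →  sig = [2:1]
  • {3,8}:  v_{3} + v_{8} = v_{1}  →  sig = [2:1]
  • {3,9}:  v_{3} + v_{9} = v_{6}  →  sig = [2:1]
  • {1,5}:  v_{1} + v_{5} = v_{4} + v_{8}  →  sig = [2:1,1]
  • {1,9}:  v_{1} + v_{9} = v_{6} + v_{8}  →  sig = [2:1,1]
  • {4,9}:  v_{4} + v_{9} = v_{2} + v_{8}  →  sig = [2:1,1]
  • {5,6}:  v_{5} + v_{6} = v_{2} + v_{8}  →  sig = [2:1,1]
  • {5,7}:  v_{5} + v_{7} = v_{2} + v_{4}  →  sig = [2:1,1]
  • {7,9}:  v_{7} + v_{9} = v_{2} + v_{6}  →  sig = [2:1,1]
  • {5,9}:  v_{5} + v_{9} = 2·v_{2} + 2·v_{8}  →  sig = [2:2,2]
  • {2,4,8}:  v_{2} + v_{4} + v_{8} = v_{5}  →  sig = [3:1]
  • {2,6,8}:  v_{2} + v_{6} + v_{8} = v_{9}  →  sig = [3:1]

so the primitive-relation signature multiset is
{ [2:] ×3,  [2:1] ×5,  [2:1,1] ×6,  [2:2,2],  [3:1] ×2 }


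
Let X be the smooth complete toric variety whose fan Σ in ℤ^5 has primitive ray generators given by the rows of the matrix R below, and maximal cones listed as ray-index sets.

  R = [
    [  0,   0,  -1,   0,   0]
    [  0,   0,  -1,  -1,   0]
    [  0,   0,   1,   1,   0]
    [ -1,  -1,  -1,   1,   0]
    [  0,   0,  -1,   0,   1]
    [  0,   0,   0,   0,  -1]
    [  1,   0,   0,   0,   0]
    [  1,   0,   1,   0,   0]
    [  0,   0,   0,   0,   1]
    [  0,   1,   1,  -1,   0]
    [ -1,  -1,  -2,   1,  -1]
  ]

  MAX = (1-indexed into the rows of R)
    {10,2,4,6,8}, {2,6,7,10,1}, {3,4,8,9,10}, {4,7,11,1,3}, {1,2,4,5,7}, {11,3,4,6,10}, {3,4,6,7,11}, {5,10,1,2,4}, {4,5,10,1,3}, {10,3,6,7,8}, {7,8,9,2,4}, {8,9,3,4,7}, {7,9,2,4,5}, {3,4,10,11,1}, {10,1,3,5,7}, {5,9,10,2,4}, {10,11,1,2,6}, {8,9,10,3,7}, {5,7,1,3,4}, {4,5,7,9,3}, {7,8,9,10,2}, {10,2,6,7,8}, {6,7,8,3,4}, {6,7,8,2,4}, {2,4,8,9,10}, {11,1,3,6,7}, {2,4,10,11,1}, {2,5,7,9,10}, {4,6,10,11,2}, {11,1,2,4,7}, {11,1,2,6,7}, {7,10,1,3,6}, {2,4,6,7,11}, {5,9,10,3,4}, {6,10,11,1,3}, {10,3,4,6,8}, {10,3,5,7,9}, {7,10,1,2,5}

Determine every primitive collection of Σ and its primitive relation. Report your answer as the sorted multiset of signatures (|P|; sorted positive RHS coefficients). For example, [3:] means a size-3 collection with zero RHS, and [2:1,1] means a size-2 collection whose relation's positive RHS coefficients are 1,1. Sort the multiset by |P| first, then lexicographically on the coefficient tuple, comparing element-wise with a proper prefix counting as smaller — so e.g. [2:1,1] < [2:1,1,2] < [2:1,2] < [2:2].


12 collections generate NE(X_Σ); each relation:

  P={2,3}:  v_{2} + v_{3} = 0  →  sig = [2:]
  P={6,9}:  v_{6} + v_{9} = 0  →  sig = [2:]
  P={1,8}:  v_{1} + v_{8} = v_{7}  →  sig = [2:1]
  P={1,9}:  v_{1} + v_{9} = v_{5}  →  sig = [2:1]
  P={5,6}:  v_{5} + v_{6} = v_{1}  →  sig = [2:1]
  P={5,8}:  v_{5} + v_{8} = v_{7} + v_{9}  →  sig = [2:1,1]
  P={9,11}:  v_{9} + v_{11} = v_{1} + v_{4}  →  sig = [2:1,1]
  P={8,11}:  v_{8} + v_{11} = v_{4} + v_{6} + v_{7}  →  sig = [2:1,1,1]
  P={5,11}:  v_{5} + v_{11} = 2·v_{1} + v_{4}  →  sig = [2:1,2]
  P={4,7,10}:  v_{4} + v_{7} + v_{10} = 0  →  sig = [3:]
  P={1,4,6}:  v_{1} + v_{4} + v_{6} = v_{11}  →  sig = [3:1]
  P={7,10,11}:  v_{7} + v_{10} + v_{11} = v_{1} + v_{6}  →  sig = [3:1,1]

so the primitive-relation signature multiset is
    [2:]
    [2:]
    [2:1]
    [2:1]
    [2:1]
    [2:1,1]
    [2:1,1]
    [2:1,1,1]
    [2:1,2]
    [3:]
    [3:1]
    [3:1,1]


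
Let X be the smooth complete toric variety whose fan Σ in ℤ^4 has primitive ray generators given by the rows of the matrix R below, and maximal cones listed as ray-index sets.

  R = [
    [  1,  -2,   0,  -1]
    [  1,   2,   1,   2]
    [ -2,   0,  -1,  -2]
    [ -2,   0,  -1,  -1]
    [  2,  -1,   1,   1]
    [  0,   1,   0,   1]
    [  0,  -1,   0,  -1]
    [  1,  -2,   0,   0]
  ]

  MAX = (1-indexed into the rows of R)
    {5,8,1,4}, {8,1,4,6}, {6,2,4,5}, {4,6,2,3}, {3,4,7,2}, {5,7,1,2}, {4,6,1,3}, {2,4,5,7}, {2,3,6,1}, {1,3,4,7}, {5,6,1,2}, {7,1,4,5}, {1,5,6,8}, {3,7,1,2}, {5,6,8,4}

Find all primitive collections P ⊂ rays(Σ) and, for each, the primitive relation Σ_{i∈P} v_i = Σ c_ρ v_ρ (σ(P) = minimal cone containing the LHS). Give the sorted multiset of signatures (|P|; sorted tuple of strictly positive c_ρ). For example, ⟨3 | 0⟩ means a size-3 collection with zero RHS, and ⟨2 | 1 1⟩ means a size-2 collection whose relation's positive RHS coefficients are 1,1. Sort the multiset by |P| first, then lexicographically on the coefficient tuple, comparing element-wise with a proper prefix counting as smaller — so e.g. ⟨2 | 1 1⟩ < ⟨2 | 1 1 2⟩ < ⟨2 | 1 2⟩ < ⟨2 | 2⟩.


Primitive collections (7):

  {6,7}:  v_{6} + v_{7} = 0 — sig = ⟨2 | 0⟩
  {3,5}:  v_{3} + v_{5} = v_{7} — sig = ⟨2 | 1⟩
  {2,8}:  v_{2} + v_{8} = v_{5} + v_{6} — sig = ⟨2 | 1 1⟩
  {3,8}:  v_{3} + v_{8} = v_{1} + v_{4} — sig = ⟨2 | 1 1⟩
  {7,8}:  v_{7} + v_{8} = v_{1} + v_{4} + v_{5} — sig = ⟨2 | 1 1 1⟩
  {1,2,4}:  v_{1} + v_{2} + v_{4} = 0 — sig = ⟨3 | 0⟩
  {1,4,5,6}:  v_{1} + v_{4} + v_{5} + v_{6} = v_{8} — sig = ⟨4 | 1⟩

Hence PRS(X_Σ) =
    ⟨2 | 0⟩
    ⟨2 | 1⟩
    ⟨2 | 1 1⟩
    ⟨2 | 1 1⟩
    ⟨2 | 1 1 1⟩
    ⟨3 | 0⟩
    ⟨4 | 1⟩


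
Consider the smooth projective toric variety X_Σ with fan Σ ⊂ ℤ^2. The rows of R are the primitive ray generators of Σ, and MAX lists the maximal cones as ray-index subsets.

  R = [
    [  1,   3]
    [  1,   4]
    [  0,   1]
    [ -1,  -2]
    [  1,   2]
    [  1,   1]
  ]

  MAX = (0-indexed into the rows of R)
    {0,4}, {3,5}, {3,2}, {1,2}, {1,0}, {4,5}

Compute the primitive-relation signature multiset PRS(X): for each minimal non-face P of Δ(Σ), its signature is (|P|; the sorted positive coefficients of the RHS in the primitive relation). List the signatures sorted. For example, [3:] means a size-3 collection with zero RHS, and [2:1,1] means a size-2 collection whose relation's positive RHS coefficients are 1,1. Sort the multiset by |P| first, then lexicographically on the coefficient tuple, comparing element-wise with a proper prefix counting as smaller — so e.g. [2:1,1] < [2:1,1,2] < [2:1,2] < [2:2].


Minimal non-faces — 9 found among 6 rays, 6 max cones:

  P={3,4}:  v_{3} + v_{4} = 0  →  sig = [2:]
  P={0,2}:  v_{0} + v_{2} = v_{1}  →  sig = [2:1]
  P={0,3}:  v_{0} + v_{3} = v_{2}  →  sig = [2:1]
  P={2,4}:  v_{2} + v_{4} = v_{0}  →  sig = [2:1]
  P={2,5}:  v_{2} + v_{5} = v_{4}  →  sig = [2:1]
  P={1,5}:  v_{1} + v_{5} = v_{0} + v_{4}  →  sig = [2:1,1]
  P={0,5}:  v_{0} + v_{5} = 2·v_{4}  →  sig = [2:2]
  P={1,3}:  v_{1} + v_{3} = 2·v_{2}  →  sig = [2:2]
  P={1,4}:  v_{1} + v_{4} = 2·v_{0}  →  sig = [2:2]

Sorted signature multiset PRS(X):
[[2:], [2:1], [2:1], [2:1], [2:1], [2:1,1], [2:2], [2:2], [2:2]]


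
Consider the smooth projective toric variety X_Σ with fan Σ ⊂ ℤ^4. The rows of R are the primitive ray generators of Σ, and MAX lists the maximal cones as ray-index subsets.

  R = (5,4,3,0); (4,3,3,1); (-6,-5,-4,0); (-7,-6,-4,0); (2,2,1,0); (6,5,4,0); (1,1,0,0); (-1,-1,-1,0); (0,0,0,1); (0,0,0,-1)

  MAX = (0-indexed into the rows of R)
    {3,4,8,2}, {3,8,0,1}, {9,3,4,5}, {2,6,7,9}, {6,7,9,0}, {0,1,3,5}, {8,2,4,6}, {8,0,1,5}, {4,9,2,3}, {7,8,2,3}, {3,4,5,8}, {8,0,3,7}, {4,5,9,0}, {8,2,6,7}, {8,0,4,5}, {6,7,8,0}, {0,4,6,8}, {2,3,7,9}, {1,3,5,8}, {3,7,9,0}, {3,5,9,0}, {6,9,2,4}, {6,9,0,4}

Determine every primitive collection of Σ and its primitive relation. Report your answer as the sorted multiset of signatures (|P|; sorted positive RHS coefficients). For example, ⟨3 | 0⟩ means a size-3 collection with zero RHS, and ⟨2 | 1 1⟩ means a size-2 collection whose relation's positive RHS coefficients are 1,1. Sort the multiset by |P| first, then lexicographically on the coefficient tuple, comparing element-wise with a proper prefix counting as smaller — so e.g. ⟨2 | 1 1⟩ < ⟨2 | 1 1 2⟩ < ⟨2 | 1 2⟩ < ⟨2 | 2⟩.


14 minimal non-faces of Δ(Σ) (on 10 rays):

  P = {2,5}:  v_{2} + v_{5} = 0  so sig = ⟨2 | 0⟩
  P = {8,9}:  v_{8} + v_{9} = 0  so sig = ⟨2 | 0⟩
  P = {0,2}:  v_{0} + v_{2} = v_{7}  so sig = ⟨2 | 1⟩
  P = {3,6}:  v_{3} + v_{6} = v_{2}  so sig = ⟨2 | 1⟩
  P = {4,7}:  v_{4} + v_{7} = v_{6}  so sig = ⟨2 | 1⟩
  P = {5,7}:  v_{5} + v_{7} = v_{0}  so sig = ⟨2 | 1⟩
  P = {1,4}:  v_{1} + v_{4} = v_{5} + v_{8}  so sig = ⟨2 | 1 1⟩
  P = {1,6}:  v_{1} + v_{6} = v_{0} + v_{8}  so sig = ⟨2 | 1 1⟩
  P = {5,6}:  v_{5} + v_{6} = v_{0} + v_{4}  so sig = ⟨2 | 1 1⟩
  P = {1,2}:  v_{1} + v_{2} = v_{0} + v_{3} + v_{8}  so sig = ⟨2 | 1 1 1⟩
  P = {1,9}:  v_{1} + v_{9} = v_{0} + v_{3} + v_{5}  so sig = ⟨2 | 1 1 1⟩
  P = {1,7}:  v_{1} + v_{7} = 2·v_{0} + v_{3} + v_{8}  so sig = ⟨2 | 1 1 2⟩
  P = {0,3,4}:  v_{0} + v_{3} + v_{4} = 0  so sig = ⟨3 | 0⟩
  P = {0,3,5,8}:  v_{0} + v_{3} + v_{5} + v_{8} = v_{1}  so sig = ⟨4 | 1⟩

Sorted signature multiset PRS(X):
    |P|=2: 12 collections, coeffs (), (), (1), (1), (1), (1), (1,1), (1,1), (1,1), (1,1,1), (1,1,1), (1,1,2)
    |P|=3: 1 collection, coeffs ()
    |P|=4: 1 collection, coeffs (1)


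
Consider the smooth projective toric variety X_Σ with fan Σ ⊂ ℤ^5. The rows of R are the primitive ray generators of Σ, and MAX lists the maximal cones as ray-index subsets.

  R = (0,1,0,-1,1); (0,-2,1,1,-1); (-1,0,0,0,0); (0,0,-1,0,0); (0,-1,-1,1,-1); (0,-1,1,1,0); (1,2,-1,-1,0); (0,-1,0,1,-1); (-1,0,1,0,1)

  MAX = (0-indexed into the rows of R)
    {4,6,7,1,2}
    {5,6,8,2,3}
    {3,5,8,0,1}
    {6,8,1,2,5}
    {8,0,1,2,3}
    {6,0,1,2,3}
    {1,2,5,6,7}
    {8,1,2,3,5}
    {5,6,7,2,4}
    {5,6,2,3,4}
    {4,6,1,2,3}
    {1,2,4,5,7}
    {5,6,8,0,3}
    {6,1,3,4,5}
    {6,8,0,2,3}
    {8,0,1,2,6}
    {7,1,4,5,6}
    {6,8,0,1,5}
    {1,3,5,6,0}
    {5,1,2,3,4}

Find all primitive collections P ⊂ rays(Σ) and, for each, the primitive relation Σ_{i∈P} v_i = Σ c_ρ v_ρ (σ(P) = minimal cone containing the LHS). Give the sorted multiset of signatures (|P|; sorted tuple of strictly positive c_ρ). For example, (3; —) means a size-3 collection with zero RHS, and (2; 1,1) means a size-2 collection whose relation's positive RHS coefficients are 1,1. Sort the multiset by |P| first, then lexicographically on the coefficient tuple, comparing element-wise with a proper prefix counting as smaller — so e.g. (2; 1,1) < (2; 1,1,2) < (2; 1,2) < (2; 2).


Minimal non-faces — 9 found among 9 rays, 20 max cones:

  • {0,7}:  v_{0} + v_{7} = 0  ⇒ sig = (2; —)
  • {0,4}:  v_{0} + v_{4} = v_{3}  ⇒ sig = (2; 1)
  • {3,7}:  v_{3} + v_{7} = v_{4}  ⇒ sig = (2; 1)
  • {7,8}:  v_{7} + v_{8} = v_{2} + v_{5}  ⇒ sig = (2; 1,1)
  • {4,8}:  v_{4} + v_{8} = v_{2} + v_{3} + v_{5}  ⇒ sig = (2; 1,1,1)
  • {0,2,5}:  v_{0} + v_{2} + v_{5} = v_{8}  ⇒ sig = (3; 1)
  • {1,3,6,8}:  v_{1} + v_{3} + v_{6} + v_{8} = 0  ⇒ sig = (4; —)
  • {1,2,3,5,6}:  v_{1} + v_{2} + v_{3} + v_{5} + v_{6} = v_{7}  ⇒ sig = (5; 1)
  • {1,2,4,5,6}:  v_{1} + v_{2} + v_{4} + v_{5} + v_{6} = 2·v_{7}  ⇒ sig = (5; 2)

Sorted signature multiset PRS(X):
    (2; —)
    (2; 1)
    (2; 1)
    (2; 1,1)
    (2; 1,1,1)
    (3; 1)
    (4; —)
    (5; 1)
    (5; 2)


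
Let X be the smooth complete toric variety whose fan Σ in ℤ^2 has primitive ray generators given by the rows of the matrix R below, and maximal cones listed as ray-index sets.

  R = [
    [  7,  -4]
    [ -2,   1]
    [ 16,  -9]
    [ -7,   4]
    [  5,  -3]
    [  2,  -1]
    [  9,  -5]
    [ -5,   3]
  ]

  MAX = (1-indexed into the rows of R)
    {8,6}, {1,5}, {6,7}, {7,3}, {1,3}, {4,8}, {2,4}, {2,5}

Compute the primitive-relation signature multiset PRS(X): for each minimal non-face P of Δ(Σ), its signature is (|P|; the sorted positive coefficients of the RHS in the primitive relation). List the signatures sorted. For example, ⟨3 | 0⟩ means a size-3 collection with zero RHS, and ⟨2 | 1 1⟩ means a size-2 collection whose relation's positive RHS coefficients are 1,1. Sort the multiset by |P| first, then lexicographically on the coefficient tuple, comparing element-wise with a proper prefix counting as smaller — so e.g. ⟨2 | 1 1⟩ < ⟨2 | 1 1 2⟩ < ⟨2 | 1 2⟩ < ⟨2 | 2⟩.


Primitive collections (20):

  P = {1,4}:  v_{1} + v_{4} = 0  ⇒ sig = ⟨2 | 0⟩
  P = {2,6}:  v_{2} + v_{6} = 0  ⇒ sig = ⟨2 | 0⟩
  P = {5,8}:  v_{5} + v_{8} = 0  ⇒ sig = ⟨2 | 0⟩
  P = {1,2}:  v_{1} + v_{2} = v_{5}  ⇒ sig = ⟨2 | 1⟩
  P = {1,6}:  v_{1} + v_{6} = v_{7}  ⇒ sig = ⟨2 | 1⟩
  P = {1,7}:  v_{1} + v_{7} = v_{3}  ⇒ sig = ⟨2 | 1⟩
  P = {1,8}:  v_{1} + v_{8} = v_{6}  ⇒ sig = ⟨2 | 1⟩
  P = {2,7}:  v_{2} + v_{7} = v_{1}  ⇒ sig = ⟨2 | 1⟩
  P = {2,8}:  v_{2} + v_{8} = v_{4}  ⇒ sig = ⟨2 | 1⟩
  P = {3,4}:  v_{3} + v_{4} = v_{7}  ⇒ sig = ⟨2 | 1⟩
  P = {4,5}:  v_{4} + v_{5} = v_{2}  ⇒ sig = ⟨2 | 1⟩
  P = {4,6}:  v_{4} + v_{6} = v_{8}  ⇒ sig = ⟨2 | 1⟩
  P = {4,7}:  v_{4} + v_{7} = v_{6}  ⇒ sig = ⟨2 | 1⟩
  P = {5,6}:  v_{5} + v_{6} = v_{1}  ⇒ sig = ⟨2 | 1⟩
  P = {3,8}:  v_{3} + v_{8} = v_{6} + v_{7}  ⇒ sig = ⟨2 | 1 1⟩
  P = {2,3}:  v_{2} + v_{3} = 2·v_{1}  ⇒ sig = ⟨2 | 2⟩
  P = {3,6}:  v_{3} + v_{6} = 2·v_{7}  ⇒ sig = ⟨2 | 2⟩
  P = {5,7}:  v_{5} + v_{7} = 2·v_{1}  ⇒ sig = ⟨2 | 2⟩
  P = {7,8}:  v_{7} + v_{8} = 2·v_{6}  ⇒ sig = ⟨2 | 2⟩
  P = {3,5}:  v_{3} + v_{5} = 3·v_{1}  ⇒ sig = ⟨2 | 3⟩

Hence PRS(X_Σ) =
[⟨2 | 0⟩, ⟨2 | 0⟩, ⟨2 | 0⟩, ⟨2 | 1⟩, ⟨2 | 1⟩, ⟨2 | 1⟩, ⟨2 | 1⟩, ⟨2 | 1⟩, ⟨2 | 1⟩, ⟨2 | 1⟩, ⟨2 | 1⟩, ⟨2 | 1⟩, ⟨2 | 1⟩, ⟨2 | 1⟩, ⟨2 | 1 1⟩, ⟨2 | 2⟩, ⟨2 | 2⟩, ⟨2 | 2⟩, ⟨2 | 2⟩, ⟨2 | 3⟩]


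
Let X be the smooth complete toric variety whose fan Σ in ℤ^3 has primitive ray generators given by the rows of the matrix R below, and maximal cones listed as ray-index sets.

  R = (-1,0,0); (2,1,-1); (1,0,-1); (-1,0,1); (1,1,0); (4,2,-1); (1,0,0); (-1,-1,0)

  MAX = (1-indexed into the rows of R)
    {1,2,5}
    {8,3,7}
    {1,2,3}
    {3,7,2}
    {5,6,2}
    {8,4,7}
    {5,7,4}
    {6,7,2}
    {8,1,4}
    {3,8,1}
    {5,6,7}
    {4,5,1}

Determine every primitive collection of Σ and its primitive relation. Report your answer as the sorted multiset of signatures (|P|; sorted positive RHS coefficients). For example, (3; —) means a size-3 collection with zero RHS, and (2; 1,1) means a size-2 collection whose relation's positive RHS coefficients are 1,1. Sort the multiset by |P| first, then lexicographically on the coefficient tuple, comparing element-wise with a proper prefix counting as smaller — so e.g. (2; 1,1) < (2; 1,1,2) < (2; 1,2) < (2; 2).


11 collections generate NE(X_Σ); each relation:

  • {1,7}:  v_{1} + v_{7} = 0 ; sig = (2; —)
  • {3,4}:  v_{3} + v_{4} = 0 ; sig = (2; —)
  • {5,8}:  v_{5} + v_{8} = 0 ; sig = (2; —)
  • {2,4}:  v_{2} + v_{4} = v_{5} ; sig = (2; 1)
  • {2,8}:  v_{2} + v_{8} = v_{3} ; sig = (2; 1)
  • {3,5}:  v_{3} + v_{5} = v_{2} ; sig = (2; 1)
  • {1,6}:  v_{1} + v_{6} = v_{2} + v_{5} ; sig = (2; 1,1)
  • {6,8}:  v_{6} + v_{8} = v_{2} + v_{7} ; sig = (2; 1,1)
  • {3,6}:  v_{3} + v_{6} = 2·v_{2} + v_{7} ; sig = (2; 1,2)
  • {4,6}:  v_{4} + v_{6} = 2·v_{5} + v_{7} ; sig = (2; 1,2)
  • {2,5,7}:  v_{2} + v_{5} + v_{7} = v_{6} ; sig = (3; 1)

so the primitive-relation signature multiset is
{ (2; —) ×3,  (2; 1) ×3,  (2; 1,1) ×2,  (2; 1,2) ×2,  (3; 1) }


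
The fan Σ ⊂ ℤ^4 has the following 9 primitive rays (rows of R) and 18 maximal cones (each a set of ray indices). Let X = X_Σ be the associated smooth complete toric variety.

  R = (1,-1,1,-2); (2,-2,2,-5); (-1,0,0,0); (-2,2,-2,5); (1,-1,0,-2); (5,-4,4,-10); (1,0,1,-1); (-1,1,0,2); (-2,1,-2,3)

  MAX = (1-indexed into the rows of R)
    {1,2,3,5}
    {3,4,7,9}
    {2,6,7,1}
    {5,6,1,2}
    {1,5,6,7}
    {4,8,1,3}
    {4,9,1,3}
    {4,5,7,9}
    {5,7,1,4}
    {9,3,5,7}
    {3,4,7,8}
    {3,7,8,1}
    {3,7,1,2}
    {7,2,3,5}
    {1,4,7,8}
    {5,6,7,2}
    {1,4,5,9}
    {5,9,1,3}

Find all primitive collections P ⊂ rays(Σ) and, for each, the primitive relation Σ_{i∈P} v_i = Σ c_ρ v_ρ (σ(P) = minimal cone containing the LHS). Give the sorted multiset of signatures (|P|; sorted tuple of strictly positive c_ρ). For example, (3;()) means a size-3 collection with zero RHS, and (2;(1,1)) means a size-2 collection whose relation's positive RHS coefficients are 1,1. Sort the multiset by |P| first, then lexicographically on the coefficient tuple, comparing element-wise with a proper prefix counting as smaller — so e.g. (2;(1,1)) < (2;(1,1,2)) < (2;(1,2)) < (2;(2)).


The 14 primitive collections of Σ (r=9, n=4):

  • {2,4}:  v_{2} + v_{4} = 0 — sig = (2;())
  • {5,8}:  v_{5} + v_{8} = 0 — sig = (2;())
  • {2,9}:  v_{2} + v_{9} = v_{3} + v_{5} — sig = (2;(1,1))
  • {6,9}:  v_{6} + v_{9} = v_{2} + v_{5} — sig = (2;(1,1))
  • {8,9}:  v_{8} + v_{9} = v_{3} + v_{4} — sig = (2;(1,1))
  • {2,8}:  v_{2} + v_{8} = v_{1} + v_{3} + v_{7} — sig = (2;(1,1,1))
  • {4,6}:  v_{4} + v_{6} = v_{1} + v_{5} + v_{7} — sig = (2;(1,1,1))
  • {6,8}:  v_{6} + v_{8} = v_{1} + v_{2} + v_{7} — sig = (2;(1,1,1))
  • {3,6}:  v_{3} + v_{6} = 2·v_{2} — sig = (2;(2))
  • {1,7,9}:  v_{1} + v_{7} + v_{9} = 0 — sig = (3;())
  • {3,4,5}:  v_{3} + v_{4} + v_{5} = v_{9} — sig = (3;(1))
  • {1,2,5,7}:  v_{1} + v_{2} + v_{5} + v_{7} = v_{6} — sig = (4;(1))
  • {1,3,4,7}:  v_{1} + v_{3} + v_{4} + v_{7} = v_{8} — sig = (4;(1))
  • {1,3,5,7}:  v_{1} + v_{3} + v_{5} + v_{7} = v_{2} — sig = (4;(1))

Hence PRS(X_Σ) =
    |P|=2: 9 collections, coeffs (), (), (1,1), (1,1), (1,1), (1,1,1), (1,1,1), (1,1,1), (2)
    |P|=3: 2 collections, coeffs (), (1)
    |P|=4: 3 collections, coeffs (1), (1), (1)


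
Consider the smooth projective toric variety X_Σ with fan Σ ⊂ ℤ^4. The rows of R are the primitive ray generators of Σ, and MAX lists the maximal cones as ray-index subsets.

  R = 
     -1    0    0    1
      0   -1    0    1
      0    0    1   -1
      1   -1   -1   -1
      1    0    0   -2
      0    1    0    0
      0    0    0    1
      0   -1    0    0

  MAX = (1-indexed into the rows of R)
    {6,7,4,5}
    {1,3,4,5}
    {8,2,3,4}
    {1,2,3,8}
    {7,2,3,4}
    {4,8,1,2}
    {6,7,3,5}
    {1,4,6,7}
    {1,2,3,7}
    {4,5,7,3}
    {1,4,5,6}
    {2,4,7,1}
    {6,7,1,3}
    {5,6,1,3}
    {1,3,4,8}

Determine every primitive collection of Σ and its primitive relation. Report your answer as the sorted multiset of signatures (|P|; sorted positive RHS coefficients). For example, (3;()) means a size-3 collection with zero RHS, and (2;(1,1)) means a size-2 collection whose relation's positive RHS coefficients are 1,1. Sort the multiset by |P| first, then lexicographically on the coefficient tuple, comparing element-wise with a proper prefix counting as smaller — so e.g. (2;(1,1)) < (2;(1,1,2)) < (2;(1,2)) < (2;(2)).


Σ has 9 primitive collections:

  P={6,8}:  v_{6} + v_{8} = 0 — sig = (2;())
  P={2,6}:  v_{2} + v_{6} = v_{7} — sig = (2;(1))
  P={7,8}:  v_{7} + v_{8} = v_{2} — sig = (2;(1))
  P={5,8}:  v_{5} + v_{8} = v_{3} + v_{4} — sig = (2;(1,1))
  P={2,5}:  v_{2} + v_{5} = v_{3} + v_{4} + v_{7} — sig = (2;(1,1,1))
  P={1,5,7}:  v_{1} + v_{5} + v_{7} = 0 — sig = (3;())
  P={3,4,6}:  v_{3} + v_{4} + v_{6} = v_{5} — sig = (3;(1))
  P={1,3,4,7}:  v_{1} + v_{3} + v_{4} + v_{7} = v_{8} — sig = (4;(1))
  P={1,2,3,4}:  v_{1} + v_{2} + v_{3} + v_{4} = 2·v_{8} — sig = (4;(2))

so the primitive-relation signature multiset is
    (2;())
    (2;(1))
    (2;(1))
    (2;(1,1))
    (2;(1,1,1))
    (3;())
    (3;(1))
    (4;(1))
    (4;(2))


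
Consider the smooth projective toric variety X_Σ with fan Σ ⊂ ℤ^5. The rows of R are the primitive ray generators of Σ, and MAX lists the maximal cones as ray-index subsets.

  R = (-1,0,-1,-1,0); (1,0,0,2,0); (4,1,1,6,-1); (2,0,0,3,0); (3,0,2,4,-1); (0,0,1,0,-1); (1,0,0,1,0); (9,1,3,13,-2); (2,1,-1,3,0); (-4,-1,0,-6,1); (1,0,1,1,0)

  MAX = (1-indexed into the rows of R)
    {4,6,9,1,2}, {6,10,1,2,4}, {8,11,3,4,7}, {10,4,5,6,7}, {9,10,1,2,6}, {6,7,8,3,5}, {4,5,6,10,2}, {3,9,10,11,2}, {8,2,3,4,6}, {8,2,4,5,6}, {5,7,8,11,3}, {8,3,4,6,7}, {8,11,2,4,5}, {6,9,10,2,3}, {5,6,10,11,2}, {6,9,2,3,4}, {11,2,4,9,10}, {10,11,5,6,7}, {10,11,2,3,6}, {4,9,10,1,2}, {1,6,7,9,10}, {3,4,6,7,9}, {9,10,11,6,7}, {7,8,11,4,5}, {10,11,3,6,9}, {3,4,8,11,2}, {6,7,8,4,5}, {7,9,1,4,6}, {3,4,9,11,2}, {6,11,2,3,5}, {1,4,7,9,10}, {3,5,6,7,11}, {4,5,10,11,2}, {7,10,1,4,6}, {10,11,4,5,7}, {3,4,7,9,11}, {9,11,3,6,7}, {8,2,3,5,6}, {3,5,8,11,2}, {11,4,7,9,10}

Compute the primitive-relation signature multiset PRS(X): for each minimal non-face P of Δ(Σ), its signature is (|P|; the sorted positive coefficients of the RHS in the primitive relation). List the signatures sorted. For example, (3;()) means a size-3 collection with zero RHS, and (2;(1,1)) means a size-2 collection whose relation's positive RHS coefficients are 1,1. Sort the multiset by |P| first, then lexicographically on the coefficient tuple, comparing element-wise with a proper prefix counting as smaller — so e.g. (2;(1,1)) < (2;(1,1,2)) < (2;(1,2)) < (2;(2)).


The 16 primitive collections of Σ (r=11, n=5):

  P={1,11}:  v_{1} + v_{11} = 0  so sig = (2;())
  P={2,7}:  v_{2} + v_{7} = v_{4}  so sig = (2;(1))
  P={1,5}:  v_{1} + v_{5} = v_{4} + v_{6}  so sig = (2;(1,1))
  P={5,9}:  v_{5} + v_{9} = v_{3} + v_{7}  so sig = (2;(1,1))
  P={1,3}:  v_{1} + v_{3} = v_{2} + v_{6} + v_{9}  so sig = (2;(1,1,1))
  P={8,10}:  v_{8} + v_{10} = v_{2} + v_{5} + v_{11}  so sig = (2;(1,1,1))
  P={1,8}:  v_{1} + v_{8} = v_{3} + 2·v_{4} + v_{6}  so sig = (2;(1,1,2))
  P={8,9}:  v_{8} + v_{9} = 2·v_{3} + v_{4} + v_{7}  so sig = (2;(1,1,2))
  P={3,4,5}:  v_{3} + v_{4} + v_{5} = v_{8}  so sig = (3;(1))
  P={3,7,10}:  v_{3} + v_{7} + v_{10} = v_{11}  so sig = (3;(1))
  P={4,6,11}:  v_{4} + v_{6} + v_{11} = v_{5}  so sig = (3;(1))
  P={3,4,10}:  v_{3} + v_{4} + v_{10} = v_{2} + v_{11}  so sig = (3;(1,1))
  P={3,5,10}:  v_{3} + v_{5} + v_{10} = v_{2} + v_{6} + 2·v_{11}  so sig = (3;(1,1,2))
  P={6,8,11}:  v_{6} + v_{8} + v_{11} = v_{3} + 2·v_{5}  so sig = (3;(1,2))
  P={4,6,9,10}:  v_{4} + v_{6} + v_{9} + v_{10} = 0  so sig = (4;())
  P={2,6,9,11}:  v_{2} + v_{6} + v_{9} + v_{11} = v_{3}  so sig = (4;(1))

Signatures (|P|; sorted positive RHS coefficients), sorted:
{ (2;()),  (2;(1)),  (2;(1,1)) ×2,  (2;(1,1,1)) ×2,  (2;(1,1,2)) ×2,  (3;(1)) ×3,  (3;(1,1)),  (3;(1,1,2)),  (3;(1,2)),  (4;()),  (4;(1)) }
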